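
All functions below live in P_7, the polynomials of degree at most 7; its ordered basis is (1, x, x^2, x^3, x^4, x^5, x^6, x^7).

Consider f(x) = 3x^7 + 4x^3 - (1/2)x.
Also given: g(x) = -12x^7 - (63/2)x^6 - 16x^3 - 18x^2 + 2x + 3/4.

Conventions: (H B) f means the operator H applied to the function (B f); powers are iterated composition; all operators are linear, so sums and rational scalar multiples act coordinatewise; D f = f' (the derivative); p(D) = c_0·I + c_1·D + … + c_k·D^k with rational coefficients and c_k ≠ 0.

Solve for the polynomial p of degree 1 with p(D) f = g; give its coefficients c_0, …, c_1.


D^0 f = 3x^7 + 4x^3 - (1/2)x
D^1 f = 21x^6 + 12x^2 - 1/2
matching coefficients of g against c_0 f + c_1 Df + … from the top degree down determines the c_i
solution: c_0 = -4, c_1 = -3/2

p(D) = -4·I − (3/2)·D, i.e. c_0 = -4, c_1 = -3/2


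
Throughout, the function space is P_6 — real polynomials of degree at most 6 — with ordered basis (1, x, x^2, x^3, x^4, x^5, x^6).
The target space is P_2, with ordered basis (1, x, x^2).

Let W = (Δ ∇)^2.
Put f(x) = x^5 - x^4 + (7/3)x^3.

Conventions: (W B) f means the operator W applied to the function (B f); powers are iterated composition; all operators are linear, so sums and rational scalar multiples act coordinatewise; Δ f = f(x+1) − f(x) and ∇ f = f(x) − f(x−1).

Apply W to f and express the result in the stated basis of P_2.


∇ f = 5x^4 - 14x^3 + 23x^2 - 16x + 13/3
Δ ∇ f = 20x^3 - 12x^2 + 24x - 2
∇ (Δ ∇) f = 60x^2 - 84x + 56
Δ ∇ (Δ ∇) f = 120x - 24

the image equals g(x) = 120x - 24


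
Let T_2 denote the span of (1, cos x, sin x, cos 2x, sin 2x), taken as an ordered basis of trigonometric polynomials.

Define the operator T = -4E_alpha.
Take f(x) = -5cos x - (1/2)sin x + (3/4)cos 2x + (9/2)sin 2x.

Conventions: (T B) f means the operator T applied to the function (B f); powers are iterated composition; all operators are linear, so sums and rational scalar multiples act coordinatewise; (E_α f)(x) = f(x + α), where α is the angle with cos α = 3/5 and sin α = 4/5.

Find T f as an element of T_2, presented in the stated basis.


g(x) = (68/5)cos x - (74/5)sin x - (411/25)cos 2x + (198/25)sin 2x

E_alpha f = -(17/5)cos x + (37/10)sin x + (411/100)cos 2x - (99/50)sin 2x
(-4E_alpha) f = (68/5)cos x - (74/5)sin x - (411/25)cos 2x + (198/25)sin 2x


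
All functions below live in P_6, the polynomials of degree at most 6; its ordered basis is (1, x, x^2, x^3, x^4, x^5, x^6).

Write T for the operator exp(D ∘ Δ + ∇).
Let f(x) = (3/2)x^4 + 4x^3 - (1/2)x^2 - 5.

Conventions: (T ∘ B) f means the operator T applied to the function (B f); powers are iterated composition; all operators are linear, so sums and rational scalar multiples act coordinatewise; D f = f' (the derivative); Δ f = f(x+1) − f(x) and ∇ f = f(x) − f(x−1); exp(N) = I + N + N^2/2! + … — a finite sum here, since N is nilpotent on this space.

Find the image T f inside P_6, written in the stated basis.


order-1 term: 6x^3 + 21x^2 + 35x + 20
order-2 term: 9x^2 + 30x + 40
order-3 term: 6x + 13
order-4 term: 3/2
the series for exp(D ∘ Δ + ∇) f terminates at order 4
exp(D ∘ Δ + ∇) f = (3/2)x^4 + 10x^3 + (59/2)x^2 + 71x + 139/2

the result is g(x) = (3/2)x^4 + 10x^3 + (59/2)x^2 + 71x + 139/2


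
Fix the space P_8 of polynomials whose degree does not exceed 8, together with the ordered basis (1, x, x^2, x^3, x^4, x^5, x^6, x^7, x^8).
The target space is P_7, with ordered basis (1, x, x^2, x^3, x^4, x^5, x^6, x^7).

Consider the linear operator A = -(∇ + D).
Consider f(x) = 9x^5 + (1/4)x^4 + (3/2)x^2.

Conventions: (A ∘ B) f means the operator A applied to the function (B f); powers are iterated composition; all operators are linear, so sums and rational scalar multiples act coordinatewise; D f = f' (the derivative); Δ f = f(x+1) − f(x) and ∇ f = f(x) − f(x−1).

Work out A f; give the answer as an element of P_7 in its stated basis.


the image equals g(x) = -90x^4 + 88x^3 - (177/2)x^2 + 38x - 29/4

∇ f = 45x^4 - 89x^3 + (177/2)x^2 - 41x + 29/4
D f = 45x^4 + x^3 + 3x
(∇ + D) f = 90x^4 - 88x^3 + (177/2)x^2 - 38x + 29/4
(-(∇ + D)) f = -90x^4 + 88x^3 - (177/2)x^2 + 38x - 29/4


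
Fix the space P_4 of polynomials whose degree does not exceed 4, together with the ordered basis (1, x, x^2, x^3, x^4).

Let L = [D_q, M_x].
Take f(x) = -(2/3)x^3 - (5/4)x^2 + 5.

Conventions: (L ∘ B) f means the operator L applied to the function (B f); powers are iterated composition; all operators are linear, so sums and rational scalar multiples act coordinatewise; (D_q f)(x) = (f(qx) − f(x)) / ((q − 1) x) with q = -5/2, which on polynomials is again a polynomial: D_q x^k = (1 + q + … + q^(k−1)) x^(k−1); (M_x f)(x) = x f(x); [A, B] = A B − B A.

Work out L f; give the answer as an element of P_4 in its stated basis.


M_x f = -(2/3)x^4 - (5/4)x^3 + 5x
D_q M_x f = (29/4)x^3 - (95/16)x^2 + 5
D_q f = -(19/6)x^2 + (15/8)x
M_x D_q f = -(19/6)x^3 + (15/8)x^2
[D_q, M_x] f = (125/12)x^3 - (125/16)x^2 + 5

g(x) = (125/12)x^3 - (125/16)x^2 + 5


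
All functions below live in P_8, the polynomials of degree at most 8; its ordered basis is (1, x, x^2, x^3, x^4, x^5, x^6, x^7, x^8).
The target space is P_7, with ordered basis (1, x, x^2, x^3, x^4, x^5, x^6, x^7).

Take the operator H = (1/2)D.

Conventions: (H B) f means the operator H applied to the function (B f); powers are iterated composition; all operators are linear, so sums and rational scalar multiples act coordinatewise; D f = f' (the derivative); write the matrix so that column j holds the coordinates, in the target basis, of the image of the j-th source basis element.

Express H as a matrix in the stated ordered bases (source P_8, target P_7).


image of 1: 0
image of x: 1/2
image of x^2: x
image of x^3: (3/2)x^2
image of x^4: 2x^3
image of x^5: (5/2)x^4
image of x^6: 3x^5
image of x^7: (7/2)x^6
image of x^8: 4x^7
each image's coordinates form column j of the matrix

the matrix is [[0, 1/2, 0, 0, 0, 0, 0, 0, 0]; [0, 0, 1, 0, 0, 0, 0, 0, 0]; [0, 0, 0, 3/2, 0, 0, 0, 0, 0]; [0, 0, 0, 0, 2, 0, 0, 0, 0]; [0, 0, 0, 0, 0, 5/2, 0, 0, 0]; [0, 0, 0, 0, 0, 0, 3, 0, 0]; [0, 0, 0, 0, 0, 0, 0, 7/2, 0]; [0, 0, 0, 0, 0, 0, 0, 0, 4]] (rows listed top to bottom)


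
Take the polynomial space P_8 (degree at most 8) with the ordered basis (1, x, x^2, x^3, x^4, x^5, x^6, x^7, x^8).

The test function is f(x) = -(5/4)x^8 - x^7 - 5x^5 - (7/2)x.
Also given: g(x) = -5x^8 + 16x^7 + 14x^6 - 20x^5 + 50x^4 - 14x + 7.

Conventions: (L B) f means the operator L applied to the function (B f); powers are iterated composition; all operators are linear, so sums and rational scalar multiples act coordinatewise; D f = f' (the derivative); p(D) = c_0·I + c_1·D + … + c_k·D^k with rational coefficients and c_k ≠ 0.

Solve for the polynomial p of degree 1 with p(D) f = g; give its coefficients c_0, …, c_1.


c_0 = 4, c_1 = -2

D^0 f = -(5/4)x^8 - x^7 - 5x^5 - (7/2)x
D^1 f = -10x^7 - 7x^6 - 25x^4 - 7/2
matching coefficients of g against c_0 f + c_1 Df + … from the top degree down determines the c_i
solution: c_0 = 4, c_1 = -2


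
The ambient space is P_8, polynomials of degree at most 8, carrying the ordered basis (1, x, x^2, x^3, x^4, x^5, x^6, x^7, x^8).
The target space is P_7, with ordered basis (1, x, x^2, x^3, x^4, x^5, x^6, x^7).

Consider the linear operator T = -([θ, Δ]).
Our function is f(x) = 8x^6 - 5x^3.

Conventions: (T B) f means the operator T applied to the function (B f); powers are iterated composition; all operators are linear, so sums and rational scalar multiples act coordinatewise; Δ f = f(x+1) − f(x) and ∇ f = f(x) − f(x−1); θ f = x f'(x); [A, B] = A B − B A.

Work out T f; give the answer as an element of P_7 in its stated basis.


Δ f = 48x^5 + 120x^4 + 160x^3 + 105x^2 + 33x + 3
θ Δ f = 240x^5 + 480x^4 + 480x^3 + 210x^2 + 33x
θ f = 48x^6 - 15x^3
Δ θ f = 288x^5 + 720x^4 + 960x^3 + 675x^2 + 243x + 33
[θ, Δ] f = -48x^5 - 240x^4 - 480x^3 - 465x^2 - 210x - 33
(-([θ, Δ])) f = 48x^5 + 240x^4 + 480x^3 + 465x^2 + 210x + 33

the result is g(x) = 48x^5 + 240x^4 + 480x^3 + 465x^2 + 210x + 33


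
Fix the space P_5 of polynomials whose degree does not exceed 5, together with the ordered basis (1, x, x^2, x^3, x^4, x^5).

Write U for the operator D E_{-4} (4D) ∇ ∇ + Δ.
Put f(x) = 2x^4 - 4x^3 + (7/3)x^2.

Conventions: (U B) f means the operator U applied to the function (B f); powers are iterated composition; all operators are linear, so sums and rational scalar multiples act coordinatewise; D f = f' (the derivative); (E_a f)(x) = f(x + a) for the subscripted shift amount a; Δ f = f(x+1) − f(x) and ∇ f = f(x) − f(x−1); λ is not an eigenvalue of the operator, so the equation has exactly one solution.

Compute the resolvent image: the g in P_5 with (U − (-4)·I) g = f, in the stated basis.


write g with unknown coordinates in the stated basis and equate coefficients in (U − (-4)·I) g = f
solving from the highest basis element down gives g = (1/2)x^4 - (3/2)x^3 + (23/24)x^2 + (7/48)x - 2309/192
check: U g = 2x^3 - (3/2)x^2 - (7/12)x + 2309/48
so U g − (-4)·g = 2x^4 - 4x^3 + (7/3)x^2 = f ✓

the image equals g(x) = (1/2)x^4 - (3/2)x^3 + (23/24)x^2 + (7/48)x - 2309/192


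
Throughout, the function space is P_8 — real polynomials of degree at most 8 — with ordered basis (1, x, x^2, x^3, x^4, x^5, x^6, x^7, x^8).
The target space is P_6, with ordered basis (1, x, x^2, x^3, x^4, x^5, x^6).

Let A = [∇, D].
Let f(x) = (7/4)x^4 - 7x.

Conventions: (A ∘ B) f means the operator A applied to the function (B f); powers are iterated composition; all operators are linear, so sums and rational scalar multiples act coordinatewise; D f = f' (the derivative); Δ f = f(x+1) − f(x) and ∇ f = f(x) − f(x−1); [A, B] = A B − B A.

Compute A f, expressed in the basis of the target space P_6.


the image equals g(x) = 0

D f = 7x^3 - 7
∇ D f = 21x^2 - 21x + 7
∇ f = 7x^3 - (21/2)x^2 + 7x - 35/4
D ∇ f = 21x^2 - 21x + 7
[∇, D] f = 0


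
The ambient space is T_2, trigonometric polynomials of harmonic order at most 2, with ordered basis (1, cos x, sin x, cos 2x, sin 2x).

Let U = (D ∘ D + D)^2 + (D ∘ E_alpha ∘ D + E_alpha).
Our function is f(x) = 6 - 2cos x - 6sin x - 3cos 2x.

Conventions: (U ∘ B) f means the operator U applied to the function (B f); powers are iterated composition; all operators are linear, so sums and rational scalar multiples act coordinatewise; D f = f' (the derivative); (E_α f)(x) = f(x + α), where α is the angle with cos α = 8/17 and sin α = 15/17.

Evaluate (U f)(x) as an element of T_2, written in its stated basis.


g(x) = 6 + 12cos x - 4sin x - (11853/289)cos 2x - (16032/289)sin 2x

D f = -6cos x + 2sin x + 6sin 2x
D D f = 2cos x + 6sin x + 12cos 2x
D f = -6cos x + 2sin x + 6sin 2x
(D ∘ D + D) f = -4cos x + 8sin x + 12cos 2x + 6sin 2x
D (D ∘ D + D) f = 8cos x + 4sin x + 12cos 2x - 24sin 2x
D D (D ∘ D + D) f = 4cos x - 8sin x - 48cos 2x - 24sin 2x
D (D ∘ D + D) f = 8cos x + 4sin x + 12cos 2x - 24sin 2x
(D ∘ D + D) (D ∘ D + D) f = 12cos x - 4sin x - 36cos 2x - 48sin 2x
D f = -6cos x + 2sin x + 6sin 2x
E_alpha D f = -(18/17)cos x + (106/17)sin x + (1440/289)cos 2x - (966/289)sin 2x
D E_alpha D f = (106/17)cos x + (18/17)sin x - (1932/289)cos 2x - (2880/289)sin 2x
E_alpha f = 6 - (106/17)cos x - (18/17)sin x + (483/289)cos 2x + (720/289)sin 2x
(D ∘ E_alpha ∘ D + E_alpha) f = 6 - (1449/289)cos 2x - (2160/289)sin 2x
((D ∘ D + D)^2 + (D ∘ E_alpha ∘ D + E_alpha)) f = 6 + 12cos x - 4sin x - (11853/289)cos 2x - (16032/289)sin 2x


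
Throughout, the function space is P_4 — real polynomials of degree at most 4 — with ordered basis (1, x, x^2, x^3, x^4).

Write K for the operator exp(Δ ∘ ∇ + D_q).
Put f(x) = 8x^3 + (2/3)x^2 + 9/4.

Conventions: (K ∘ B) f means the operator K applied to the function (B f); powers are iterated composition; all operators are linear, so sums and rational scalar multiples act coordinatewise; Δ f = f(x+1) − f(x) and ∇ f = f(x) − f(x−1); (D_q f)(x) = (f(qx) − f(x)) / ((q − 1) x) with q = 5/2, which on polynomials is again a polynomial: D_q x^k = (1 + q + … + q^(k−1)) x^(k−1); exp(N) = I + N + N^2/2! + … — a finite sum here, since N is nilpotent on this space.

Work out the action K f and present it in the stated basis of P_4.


the image equals g(x) = 8x^3 + (236/3)x^2 + (1121/6)x + 609/4

order-1 term: 78x^2 + (151/3)x + 4/3
order-2 term: (273/2)x + 619/6
order-3 term: 91/2
the series for exp(Δ ∘ ∇ + D_q) f terminates at order 3
exp(Δ ∘ ∇ + D_q) f = 8x^3 + (236/3)x^2 + (1121/6)x + 609/4


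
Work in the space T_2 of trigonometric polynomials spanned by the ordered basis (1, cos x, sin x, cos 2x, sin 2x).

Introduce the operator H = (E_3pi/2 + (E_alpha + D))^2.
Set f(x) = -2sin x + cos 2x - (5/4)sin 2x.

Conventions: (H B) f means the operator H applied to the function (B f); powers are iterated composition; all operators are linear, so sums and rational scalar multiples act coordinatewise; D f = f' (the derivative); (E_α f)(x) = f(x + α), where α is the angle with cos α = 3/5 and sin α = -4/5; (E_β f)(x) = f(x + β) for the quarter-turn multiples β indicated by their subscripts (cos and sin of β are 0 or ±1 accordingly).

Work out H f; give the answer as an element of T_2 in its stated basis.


E_3pi/2 f = 2cos x - cos 2x + (5/4)sin 2x
E_alpha f = (8/5)cos x - (6/5)sin x + (23/25)cos 2x + (131/100)sin 2x
D f = -2cos x - (5/2)cos 2x - 2sin 2x
(E_alpha + D) f = -(2/5)cos x - (6/5)sin x - (79/50)cos 2x - (69/100)sin 2x
(E_3pi/2 + (E_alpha + D)) f = (8/5)cos x - (6/5)sin x - (129/50)cos 2x + (14/25)sin 2x
E_3pi/2 (E_3pi/2 + (E_alpha + D)) f = (6/5)cos x + (8/5)sin x + (129/50)cos 2x - (14/25)sin 2x
E_alpha (E_3pi/2 + (E_alpha + D)) f = (48/25)cos x + (14/25)sin x + (231/1250)cos 2x - (1646/625)sin 2x
D (E_3pi/2 + (E_alpha + D)) f = -(6/5)cos x - (8/5)sin x + (28/25)cos 2x + (129/25)sin 2x
(E_alpha + D) (E_3pi/2 + (E_alpha + D)) f = (18/25)cos x - (26/25)sin x + (1631/1250)cos 2x + (1579/625)sin 2x
(E_3pi/2 + (E_alpha + D)) (E_3pi/2 + (E_alpha + D)) f = (48/25)cos x + (14/25)sin x + (2428/625)cos 2x + (1229/625)sin 2x

the image equals g(x) = (48/25)cos x + (14/25)sin x + (2428/625)cos 2x + (1229/625)sin 2x


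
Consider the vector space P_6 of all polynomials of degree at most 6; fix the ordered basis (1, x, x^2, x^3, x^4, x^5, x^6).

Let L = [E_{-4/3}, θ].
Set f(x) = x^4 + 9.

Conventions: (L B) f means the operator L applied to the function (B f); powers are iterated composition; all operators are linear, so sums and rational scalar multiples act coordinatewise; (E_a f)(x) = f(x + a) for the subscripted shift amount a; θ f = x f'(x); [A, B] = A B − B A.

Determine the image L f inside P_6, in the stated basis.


θ f = 4x^4
E_{-4/3} θ f = 4x^4 - (64/3)x^3 + (128/3)x^2 - (1024/27)x + 1024/81
E_{-4/3} f = x^4 - (16/3)x^3 + (32/3)x^2 - (256/27)x + 985/81
θ E_{-4/3} f = 4x^4 - 16x^3 + (64/3)x^2 - (256/27)x
[E_{-4/3}, θ] f = -(16/3)x^3 + (64/3)x^2 - (256/9)x + 1024/81

the result is g(x) = -(16/3)x^3 + (64/3)x^2 - (256/9)x + 1024/81


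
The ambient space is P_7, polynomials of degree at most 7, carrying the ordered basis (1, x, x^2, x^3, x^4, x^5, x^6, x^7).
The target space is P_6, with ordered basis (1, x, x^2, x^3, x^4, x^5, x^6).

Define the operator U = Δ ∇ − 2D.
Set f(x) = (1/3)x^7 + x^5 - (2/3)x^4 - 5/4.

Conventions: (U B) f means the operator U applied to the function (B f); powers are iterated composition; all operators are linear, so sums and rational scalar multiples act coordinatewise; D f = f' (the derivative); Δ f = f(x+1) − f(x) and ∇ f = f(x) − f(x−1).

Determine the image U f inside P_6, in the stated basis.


∇ f = (7/3)x^6 - 7x^5 + (50/3)x^4 - (73/3)x^3 + 21x^2 - 10x + 2
Δ ∇ f = 14x^5 + (130/3)x^3 - 8x^2 + (44/3)x - 4/3
D f = (7/3)x^6 + 5x^4 - (8/3)x^3
(-2D) f = -(14/3)x^6 - 10x^4 + (16/3)x^3
(Δ ∇ − 2D) f = -(14/3)x^6 + 14x^5 - 10x^4 + (146/3)x^3 - 8x^2 + (44/3)x - 4/3

the image equals g(x) = -(14/3)x^6 + 14x^5 - 10x^4 + (146/3)x^3 - 8x^2 + (44/3)x - 4/3


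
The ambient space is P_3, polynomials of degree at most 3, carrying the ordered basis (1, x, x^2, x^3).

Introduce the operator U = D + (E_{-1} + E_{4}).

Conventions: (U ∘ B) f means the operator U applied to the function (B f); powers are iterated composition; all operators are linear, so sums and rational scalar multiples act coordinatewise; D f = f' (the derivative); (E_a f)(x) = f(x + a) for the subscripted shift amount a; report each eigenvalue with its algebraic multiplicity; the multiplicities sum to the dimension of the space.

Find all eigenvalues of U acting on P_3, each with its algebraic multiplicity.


λ = 2 (multiplicity 4)

image of 1: 2
image of x: 2x + 4
image of x^2: 2x^2 + 8x + 17
image of x^3: 2x^3 + 12x^2 + 51x + 63
the matrix is upper triangular; its diagonal is (2, 2, 2, 2)
for a triangular matrix the eigenvalues are the diagonal entries, with algebraic multiplicity their repetition count


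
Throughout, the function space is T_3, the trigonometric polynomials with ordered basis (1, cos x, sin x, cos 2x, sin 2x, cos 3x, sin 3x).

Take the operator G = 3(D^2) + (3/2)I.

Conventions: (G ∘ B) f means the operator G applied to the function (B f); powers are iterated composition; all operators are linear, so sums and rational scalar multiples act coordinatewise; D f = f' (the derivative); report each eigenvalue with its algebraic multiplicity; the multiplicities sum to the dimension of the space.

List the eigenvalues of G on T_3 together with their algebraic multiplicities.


λ = -51/2 (multiplicity 2), λ = -21/2 (multiplicity 2), λ = -3/2 (multiplicity 2), λ = 3/2 (multiplicity 1)

image of 1: 3/2
image of cos x: -(3/2)cos x
image of sin x: -(3/2)sin x
image of cos 2x: -(21/2)cos 2x
image of sin 2x: -(21/2)sin 2x
image of cos 3x: -(51/2)cos 3x
image of sin 3x: -(51/2)sin 3x
the matrix is diagonal; its diagonal is (3/2, -3/2, -3/2, -21/2, -21/2, -51/2, -51/2)
for a triangular matrix the eigenvalues are the diagonal entries, with algebraic multiplicity their repetition count


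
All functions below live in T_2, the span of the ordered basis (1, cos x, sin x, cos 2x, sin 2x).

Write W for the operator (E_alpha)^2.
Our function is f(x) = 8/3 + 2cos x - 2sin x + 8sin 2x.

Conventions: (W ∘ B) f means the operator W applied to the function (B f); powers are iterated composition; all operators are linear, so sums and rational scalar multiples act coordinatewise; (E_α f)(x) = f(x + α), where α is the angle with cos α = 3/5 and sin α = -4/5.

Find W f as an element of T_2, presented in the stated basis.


the image equals g(x) = 8/3 + (34/25)cos x + (62/25)sin x + (2688/625)cos 2x - (4216/625)sin 2x

E_alpha f = 8/3 + (14/5)cos x + (2/5)sin x - (192/25)cos 2x - (56/25)sin 2x
E_alpha E_alpha f = 8/3 + (34/25)cos x + (62/25)sin x + (2688/625)cos 2x - (4216/625)sin 2x


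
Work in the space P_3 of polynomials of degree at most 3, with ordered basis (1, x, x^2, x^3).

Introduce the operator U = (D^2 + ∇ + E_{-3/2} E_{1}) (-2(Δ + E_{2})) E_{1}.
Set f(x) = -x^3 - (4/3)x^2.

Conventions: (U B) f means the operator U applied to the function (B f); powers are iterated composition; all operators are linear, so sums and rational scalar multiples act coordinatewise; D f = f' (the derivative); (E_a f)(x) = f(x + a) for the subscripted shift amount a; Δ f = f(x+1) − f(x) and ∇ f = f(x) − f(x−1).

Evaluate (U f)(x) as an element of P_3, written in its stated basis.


the image equals g(x) = 2x^3 + (89/3)x^2 + (255/2)x + 727/4

E_{1} f = -x^3 - (13/3)x^2 - (17/3)x - 7/3
Δ E_{1} f = -3x^2 - (35/3)x - 11
E_{2} E_{1} f = -x^3 - (31/3)x^2 - 35x - 39
(Δ + E_{2}) E_{1} f = -x^3 - (40/3)x^2 - (140/3)x - 50
(-2(Δ + E_{2})) E_{1} f = 2x^3 + (80/3)x^2 + (280/3)x + 100
D (-2(Δ + E_{2})) E_{1} f = 6x^2 + (160/3)x + 280/3
D D (-2(Δ + E_{2})) E_{1} f = 12x + 160/3
∇ (-2(Δ + E_{2})) E_{1} f = 6x^2 + (142/3)x + 206/3
E_{1} (-2(Δ + E_{2})) E_{1} f = 2x^3 + (98/3)x^2 + (458/3)x + 222
E_{-3/2} E_{1} (-2(Δ + E_{2})) E_{1} f = 2x^3 + (71/3)x^2 + (409/6)x + 239/4
(D^2 + ∇ + E_{-3/2} E_{1}) (-2(Δ + E_{2})) E_{1} f = 2x^3 + (89/3)x^2 + (255/2)x + 727/4


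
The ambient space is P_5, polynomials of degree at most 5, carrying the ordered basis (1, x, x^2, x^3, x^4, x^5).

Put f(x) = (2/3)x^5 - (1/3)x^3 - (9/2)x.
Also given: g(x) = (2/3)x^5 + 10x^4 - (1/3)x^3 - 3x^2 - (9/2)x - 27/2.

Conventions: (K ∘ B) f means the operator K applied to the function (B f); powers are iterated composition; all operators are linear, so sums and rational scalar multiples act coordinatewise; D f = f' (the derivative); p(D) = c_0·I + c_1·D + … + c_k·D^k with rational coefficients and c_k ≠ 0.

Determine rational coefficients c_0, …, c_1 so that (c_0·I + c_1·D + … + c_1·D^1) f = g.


c_0 = 1, c_1 = 3

D^0 f = (2/3)x^5 - (1/3)x^3 - (9/2)x
D^1 f = (10/3)x^4 - x^2 - 9/2
matching coefficients of g against c_0 f + c_1 Df + … from the top degree down determines the c_i
solution: c_0 = 1, c_1 = 3


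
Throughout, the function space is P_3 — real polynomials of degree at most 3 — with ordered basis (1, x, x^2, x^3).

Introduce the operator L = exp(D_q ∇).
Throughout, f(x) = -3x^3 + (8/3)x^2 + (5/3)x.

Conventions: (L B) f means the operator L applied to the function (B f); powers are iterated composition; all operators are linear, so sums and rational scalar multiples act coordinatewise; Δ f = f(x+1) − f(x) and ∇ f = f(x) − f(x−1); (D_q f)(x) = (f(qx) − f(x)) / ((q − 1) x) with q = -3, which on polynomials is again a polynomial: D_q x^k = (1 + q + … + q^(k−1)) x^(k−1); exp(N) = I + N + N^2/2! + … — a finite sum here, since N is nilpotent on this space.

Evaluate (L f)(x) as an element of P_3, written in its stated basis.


order-1 term: 18x + 43/3
the series for exp(D_q ∇) f terminates at order 1
exp(D_q ∇) f = -3x^3 + (8/3)x^2 + (59/3)x + 43/3

the image equals g(x) = -3x^3 + (8/3)x^2 + (59/3)x + 43/3


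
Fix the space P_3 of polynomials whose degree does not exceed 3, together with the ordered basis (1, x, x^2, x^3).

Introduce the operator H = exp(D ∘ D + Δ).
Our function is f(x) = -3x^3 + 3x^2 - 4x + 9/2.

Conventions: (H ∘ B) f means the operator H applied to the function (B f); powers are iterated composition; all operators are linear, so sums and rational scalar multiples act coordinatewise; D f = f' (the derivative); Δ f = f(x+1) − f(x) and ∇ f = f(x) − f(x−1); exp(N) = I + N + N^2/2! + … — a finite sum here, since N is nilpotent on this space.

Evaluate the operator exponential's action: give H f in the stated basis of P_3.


order-1 term: -9x^2 - 21x + 2
order-2 term: -9x - 24
order-3 term: -3
the series for exp(D ∘ D + Δ) f terminates at order 3
exp(D ∘ D + Δ) f = -3x^3 - 6x^2 - 34x - 41/2

the image equals g(x) = -3x^3 - 6x^2 - 34x - 41/2


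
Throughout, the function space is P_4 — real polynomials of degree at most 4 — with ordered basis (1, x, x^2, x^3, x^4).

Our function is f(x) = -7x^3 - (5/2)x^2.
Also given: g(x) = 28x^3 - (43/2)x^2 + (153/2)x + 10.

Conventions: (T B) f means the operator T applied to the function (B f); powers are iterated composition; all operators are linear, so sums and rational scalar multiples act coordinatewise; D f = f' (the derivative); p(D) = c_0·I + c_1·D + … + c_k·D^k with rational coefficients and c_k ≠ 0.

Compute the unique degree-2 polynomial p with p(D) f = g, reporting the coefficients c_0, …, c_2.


D^0 f = -7x^3 - (5/2)x^2
D^1 f = -21x^2 - 5x
D^2 f = -42x - 5
matching coefficients of g against c_0 f + c_1 Df + … from the top degree down determines the c_i
solution: c_0 = -4, c_1 = 3/2, c_2 = -2

c_0 = -4, c_1 = 3/2, c_2 = -2


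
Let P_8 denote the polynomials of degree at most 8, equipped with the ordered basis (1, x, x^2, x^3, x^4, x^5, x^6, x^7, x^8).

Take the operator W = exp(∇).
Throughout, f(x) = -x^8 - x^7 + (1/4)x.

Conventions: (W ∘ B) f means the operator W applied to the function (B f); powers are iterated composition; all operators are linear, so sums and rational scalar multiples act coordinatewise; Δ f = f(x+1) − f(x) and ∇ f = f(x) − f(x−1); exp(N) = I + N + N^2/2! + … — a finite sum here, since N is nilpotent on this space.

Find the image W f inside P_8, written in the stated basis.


order-1 term: -8x^7 + 21x^6 - 35x^5 + 35x^4 - 21x^3 + 7x^2 - x + 1/4
order-2 term: -28x^6 + 147x^5 - 385x^4 + 595x^3 - 553x^2 + 287x - 64
order-3 term: -56x^5 + 385x^4 - 1190x^3 + 1995x^2 - 1778x + 665
order-4 term: -70x^4 + 525x^3 - 1610x^2 + 2345x - 1351
order-5 term: -56x^3 + 399x^2 - 1015x + 910
order-6 term: -28x^2 + 161x - 245
order-7 term: -8x + 27
order-8 term: -1
the series for exp(∇) f terminates at order 8
exp(∇) f = -x^8 - 9x^7 - 7x^6 + 56x^5 - 35x^4 - 147x^3 + 210x^2 - (35/4)x - 235/4

the result is g(x) = -x^8 - 9x^7 - 7x^6 + 56x^5 - 35x^4 - 147x^3 + 210x^2 - (35/4)x - 235/4


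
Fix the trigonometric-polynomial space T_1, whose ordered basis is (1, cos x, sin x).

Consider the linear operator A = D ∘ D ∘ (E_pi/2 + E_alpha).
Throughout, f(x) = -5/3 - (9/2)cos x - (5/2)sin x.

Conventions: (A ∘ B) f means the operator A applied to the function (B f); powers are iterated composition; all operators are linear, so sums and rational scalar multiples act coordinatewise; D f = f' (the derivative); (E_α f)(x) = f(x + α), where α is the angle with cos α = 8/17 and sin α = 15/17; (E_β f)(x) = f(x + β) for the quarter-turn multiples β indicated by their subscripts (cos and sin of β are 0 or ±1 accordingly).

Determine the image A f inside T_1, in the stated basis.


E_pi/2 f = -5/3 - (5/2)cos x + (9/2)sin x
E_alpha f = -5/3 - (147/34)cos x + (95/34)sin x
(E_pi/2 + E_alpha) f = -10/3 - (116/17)cos x + (124/17)sin x
D (E_pi/2 + E_alpha) f = (124/17)cos x + (116/17)sin x
D (D ∘ (E_pi/2 + E_alpha)) f = (116/17)cos x - (124/17)sin x

the image equals g(x) = (116/17)cos x - (124/17)sin x


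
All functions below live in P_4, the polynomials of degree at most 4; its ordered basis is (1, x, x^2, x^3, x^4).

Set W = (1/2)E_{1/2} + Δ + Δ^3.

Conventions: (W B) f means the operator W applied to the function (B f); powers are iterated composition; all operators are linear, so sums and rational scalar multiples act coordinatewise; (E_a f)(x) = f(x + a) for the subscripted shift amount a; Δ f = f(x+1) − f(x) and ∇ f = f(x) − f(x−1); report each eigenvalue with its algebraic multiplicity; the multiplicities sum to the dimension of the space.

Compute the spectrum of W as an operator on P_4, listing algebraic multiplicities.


image of 1: 1/2
image of x: (1/2)x + 5/4
image of x^2: (1/2)x^2 + (5/2)x + 9/8
image of x^3: (1/2)x^3 + (15/4)x^2 + (27/8)x + 113/16
image of x^4: (1/2)x^4 + 5x^3 + (27/4)x^2 + (113/4)x + 1185/32
the matrix is upper triangular; its diagonal is (1/2, 1/2, 1/2, 1/2, 1/2)
for a triangular matrix the eigenvalues are the diagonal entries, with algebraic multiplicity their repetition count

λ = 1/2 (multiplicity 5)


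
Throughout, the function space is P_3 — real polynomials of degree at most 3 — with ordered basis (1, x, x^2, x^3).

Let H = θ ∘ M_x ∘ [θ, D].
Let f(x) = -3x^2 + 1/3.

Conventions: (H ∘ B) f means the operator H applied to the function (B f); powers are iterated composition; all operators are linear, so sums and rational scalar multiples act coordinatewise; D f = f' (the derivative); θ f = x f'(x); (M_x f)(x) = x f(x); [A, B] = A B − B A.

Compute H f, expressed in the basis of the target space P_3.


the result is g(x) = 12x^2

D f = -6x
θ D f = -6x
θ f = -6x^2
D θ f = -12x
[θ, D] f = 6x
M_x [θ, D] f = 6x^2
θ (M_x ∘ [θ, D]) f = 12x^2


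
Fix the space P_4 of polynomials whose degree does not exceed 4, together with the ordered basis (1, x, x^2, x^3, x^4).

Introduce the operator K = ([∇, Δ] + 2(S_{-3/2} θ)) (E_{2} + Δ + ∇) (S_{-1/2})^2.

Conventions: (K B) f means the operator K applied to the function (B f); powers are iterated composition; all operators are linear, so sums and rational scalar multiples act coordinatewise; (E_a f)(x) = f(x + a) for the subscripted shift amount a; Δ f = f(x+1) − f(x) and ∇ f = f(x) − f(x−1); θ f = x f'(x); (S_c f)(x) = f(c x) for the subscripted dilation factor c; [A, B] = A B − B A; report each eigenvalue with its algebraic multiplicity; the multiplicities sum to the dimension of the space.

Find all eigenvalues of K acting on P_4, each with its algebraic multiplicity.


λ = -3/4 (multiplicity 1), λ = -81/256 (multiplicity 1), λ = 0 (multiplicity 1), λ = 81/512 (multiplicity 1), λ = 9/16 (multiplicity 1)

image of 1: 0
image of x: -(3/4)x
image of x^2: (9/16)x^2 - (3/2)x
image of x^3: -(81/256)x^3 + (27/16)x^2 - (9/16)x
image of x^4: (81/512)x^4 - (81/64)x^3 + (27/32)x^2 - (15/32)x
the matrix is upper triangular; its diagonal is (0, -3/4, 9/16, -81/256, 81/512)
for a triangular matrix the eigenvalues are the diagonal entries, with algebraic multiplicity their repetition count


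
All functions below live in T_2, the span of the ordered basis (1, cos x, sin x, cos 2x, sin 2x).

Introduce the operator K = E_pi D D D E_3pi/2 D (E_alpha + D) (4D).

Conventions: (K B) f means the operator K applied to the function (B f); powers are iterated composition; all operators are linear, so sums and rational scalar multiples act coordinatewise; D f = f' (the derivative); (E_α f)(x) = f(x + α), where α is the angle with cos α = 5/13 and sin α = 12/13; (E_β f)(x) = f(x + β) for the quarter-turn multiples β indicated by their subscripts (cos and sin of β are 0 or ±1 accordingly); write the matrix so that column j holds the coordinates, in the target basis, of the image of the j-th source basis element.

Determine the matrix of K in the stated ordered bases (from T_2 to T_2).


the matrix is [[0, 0, 0, 0, 0]; [0, -20/13, -100/13, 0, 0]; [0, 100/13, -20/13, 0, 0]; [0, 0, 0, 58624/169, 15232/169]; [0, 0, 0, -15232/169, 58624/169]] (rows listed top to bottom)

image of 1: 0
image of cos x: -(20/13)cos x + (100/13)sin x
image of sin x: -(100/13)cos x - (20/13)sin x
image of cos 2x: (58624/169)cos 2x - (15232/169)sin 2x
image of sin 2x: (15232/169)cos 2x + (58624/169)sin 2x
each image's coordinates form column j of the matrix


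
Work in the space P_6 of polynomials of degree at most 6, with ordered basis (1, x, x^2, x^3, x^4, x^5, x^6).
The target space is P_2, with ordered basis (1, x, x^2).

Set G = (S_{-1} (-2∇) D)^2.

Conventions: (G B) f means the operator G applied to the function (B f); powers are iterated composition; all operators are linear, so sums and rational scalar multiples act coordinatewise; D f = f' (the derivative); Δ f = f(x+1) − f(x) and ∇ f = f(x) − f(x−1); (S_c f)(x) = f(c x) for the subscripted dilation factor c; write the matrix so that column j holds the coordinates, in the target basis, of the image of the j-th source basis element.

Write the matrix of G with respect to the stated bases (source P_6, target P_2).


image of 1: 0
image of x: 0
image of x^2: 0
image of x^3: 0
image of x^4: 96
image of x^5: 480x
image of x^6: 1440x^2 + 240
each image's coordinates form column j of the matrix

the matrix is [[0, 0, 0, 0, 96, 0, 240]; [0, 0, 0, 0, 0, 480, 0]; [0, 0, 0, 0, 0, 0, 1440]] (rows listed top to bottom)


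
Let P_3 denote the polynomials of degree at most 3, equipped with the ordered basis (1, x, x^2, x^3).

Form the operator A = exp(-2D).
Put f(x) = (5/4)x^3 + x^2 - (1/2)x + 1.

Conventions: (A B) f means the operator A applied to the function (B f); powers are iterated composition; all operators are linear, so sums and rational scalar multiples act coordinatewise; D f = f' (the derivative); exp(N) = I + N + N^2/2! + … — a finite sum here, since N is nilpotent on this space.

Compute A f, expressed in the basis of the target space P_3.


order-1 term: -(15/2)x^2 - 4x + 1
order-2 term: 15x + 4
order-3 term: -10
the series for exp(-2D) f terminates at order 3
exp(-2D) f = (5/4)x^3 - (13/2)x^2 + (21/2)x - 4

g(x) = (5/4)x^3 - (13/2)x^2 + (21/2)x - 4


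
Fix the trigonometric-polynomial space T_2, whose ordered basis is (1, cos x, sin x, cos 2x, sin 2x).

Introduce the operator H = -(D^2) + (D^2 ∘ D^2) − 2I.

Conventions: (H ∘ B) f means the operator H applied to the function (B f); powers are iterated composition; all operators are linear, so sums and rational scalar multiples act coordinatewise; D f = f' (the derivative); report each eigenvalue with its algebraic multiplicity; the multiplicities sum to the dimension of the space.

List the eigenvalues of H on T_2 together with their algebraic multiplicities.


λ = -2 (multiplicity 1), λ = 0 (multiplicity 2), λ = 18 (multiplicity 2)

image of 1: -2
image of cos x: 0
image of sin x: 0
image of cos 2x: 18cos 2x
image of sin 2x: 18sin 2x
the matrix is diagonal; its diagonal is (-2, 0, 0, 18, 18)
for a triangular matrix the eigenvalues are the diagonal entries, with algebraic multiplicity their repetition count


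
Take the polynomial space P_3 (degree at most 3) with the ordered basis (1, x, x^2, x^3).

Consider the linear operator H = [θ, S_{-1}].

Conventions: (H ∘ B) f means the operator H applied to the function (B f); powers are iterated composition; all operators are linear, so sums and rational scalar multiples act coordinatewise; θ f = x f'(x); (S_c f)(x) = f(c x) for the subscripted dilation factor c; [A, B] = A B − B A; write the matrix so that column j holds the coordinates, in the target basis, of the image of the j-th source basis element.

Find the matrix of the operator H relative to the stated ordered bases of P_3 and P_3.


image of 1: 0
image of x: 0
image of x^2: 0
image of x^3: 0
each image's coordinates form column j of the matrix

the matrix is [[0, 0, 0, 0]; [0, 0, 0, 0]; [0, 0, 0, 0]; [0, 0, 0, 0]] (rows listed top to bottom)


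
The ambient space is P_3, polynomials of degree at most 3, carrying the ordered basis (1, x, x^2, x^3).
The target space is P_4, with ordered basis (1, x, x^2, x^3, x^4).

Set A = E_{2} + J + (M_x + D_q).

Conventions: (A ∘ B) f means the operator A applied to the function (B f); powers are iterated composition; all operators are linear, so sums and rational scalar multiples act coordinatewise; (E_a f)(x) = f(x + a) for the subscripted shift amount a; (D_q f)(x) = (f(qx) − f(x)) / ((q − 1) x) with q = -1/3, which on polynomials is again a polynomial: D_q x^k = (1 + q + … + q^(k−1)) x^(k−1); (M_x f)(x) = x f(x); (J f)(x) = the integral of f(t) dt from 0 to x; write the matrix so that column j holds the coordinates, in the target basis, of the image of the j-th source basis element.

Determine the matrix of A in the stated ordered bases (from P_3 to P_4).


image of 1: 2x + 1
image of x: (3/2)x^2 + x + 3
image of x^2: (4/3)x^3 + x^2 + (14/3)x + 4
image of x^3: (5/4)x^4 + x^3 + (61/9)x^2 + 12x + 8
each image's coordinates form column j of the matrix

the matrix is [[1, 3, 4, 8]; [2, 1, 14/3, 12]; [0, 3/2, 1, 61/9]; [0, 0, 4/3, 1]; [0, 0, 0, 5/4]] (rows listed top to bottom)


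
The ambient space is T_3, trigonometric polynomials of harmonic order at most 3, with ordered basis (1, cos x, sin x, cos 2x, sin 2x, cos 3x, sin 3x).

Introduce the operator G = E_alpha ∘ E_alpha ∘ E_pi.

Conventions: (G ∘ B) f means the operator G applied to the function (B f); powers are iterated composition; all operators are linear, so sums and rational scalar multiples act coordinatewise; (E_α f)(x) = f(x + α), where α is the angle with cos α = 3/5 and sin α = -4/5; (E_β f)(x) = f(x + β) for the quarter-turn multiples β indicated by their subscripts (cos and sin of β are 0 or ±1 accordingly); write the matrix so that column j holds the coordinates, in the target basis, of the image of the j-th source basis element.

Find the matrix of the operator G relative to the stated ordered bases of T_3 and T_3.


image of 1: 1
image of cos x: (7/25)cos x - (24/25)sin x
image of sin x: (24/25)cos x + (7/25)sin x
image of cos 2x: -(527/625)cos 2x - (336/625)sin 2x
image of sin 2x: (336/625)cos 2x - (527/625)sin 2x
image of cos 3x: -(11753/15625)cos 3x + (10296/15625)sin 3x
image of sin 3x: -(10296/15625)cos 3x - (11753/15625)sin 3x
each image's coordinates form column j of the matrix

the matrix is [[1, 0, 0, 0, 0, 0, 0]; [0, 7/25, 24/25, 0, 0, 0, 0]; [0, -24/25, 7/25, 0, 0, 0, 0]; [0, 0, 0, -527/625, 336/625, 0, 0]; [0, 0, 0, -336/625, -527/625, 0, 0]; [0, 0, 0, 0, 0, -11753/15625, -10296/15625]; [0, 0, 0, 0, 0, 10296/15625, -11753/15625]] (rows listed top to bottom)


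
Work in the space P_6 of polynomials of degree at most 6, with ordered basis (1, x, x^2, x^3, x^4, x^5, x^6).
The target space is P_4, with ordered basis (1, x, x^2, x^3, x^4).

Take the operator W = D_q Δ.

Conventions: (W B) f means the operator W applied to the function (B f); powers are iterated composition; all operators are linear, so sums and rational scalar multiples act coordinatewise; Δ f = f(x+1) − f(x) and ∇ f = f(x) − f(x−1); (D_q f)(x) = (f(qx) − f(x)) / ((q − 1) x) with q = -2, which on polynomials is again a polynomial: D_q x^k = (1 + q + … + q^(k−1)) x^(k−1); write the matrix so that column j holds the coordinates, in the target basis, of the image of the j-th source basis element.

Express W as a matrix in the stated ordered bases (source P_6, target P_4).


the matrix is [[0, 0, 2, 3, 4, 5, 6]; [0, 0, 0, -3, -6, -10, -15]; [0, 0, 0, 0, 12, 30, 60]; [0, 0, 0, 0, 0, -25, -75]; [0, 0, 0, 0, 0, 0, 66]] (rows listed top to bottom)

image of 1: 0
image of x: 0
image of x^2: 2
image of x^3: -3x + 3
image of x^4: 12x^2 - 6x + 4
image of x^5: -25x^3 + 30x^2 - 10x + 5
image of x^6: 66x^4 - 75x^3 + 60x^2 - 15x + 6
each image's coordinates form column j of the matrix


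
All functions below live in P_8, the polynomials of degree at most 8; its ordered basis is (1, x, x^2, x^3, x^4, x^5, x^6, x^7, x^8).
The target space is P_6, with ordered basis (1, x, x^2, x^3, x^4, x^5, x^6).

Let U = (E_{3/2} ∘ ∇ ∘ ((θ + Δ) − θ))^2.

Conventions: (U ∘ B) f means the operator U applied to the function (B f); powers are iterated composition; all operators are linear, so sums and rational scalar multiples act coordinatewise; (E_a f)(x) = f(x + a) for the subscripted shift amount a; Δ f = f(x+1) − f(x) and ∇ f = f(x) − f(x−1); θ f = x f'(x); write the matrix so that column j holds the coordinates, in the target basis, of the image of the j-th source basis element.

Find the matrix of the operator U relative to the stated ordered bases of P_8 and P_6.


image of 1: 0
image of x: 0
image of x^2: 0
image of x^3: 0
image of x^4: 24
image of x^5: 120x + 360
image of x^6: 360x^2 + 2160x + 3360
image of x^7: 840x^3 + 7560x^2 + 23520x + 25200
image of x^8: 1680x^4 + 20160x^3 + 94080x^2 + 201600x + 166824
each image's coordinates form column j of the matrix

the matrix is [[0, 0, 0, 0, 24, 360, 3360, 25200, 166824]; [0, 0, 0, 0, 0, 120, 2160, 23520, 201600]; [0, 0, 0, 0, 0, 0, 360, 7560, 94080]; [0, 0, 0, 0, 0, 0, 0, 840, 20160]; [0, 0, 0, 0, 0, 0, 0, 0, 1680]; [0, 0, 0, 0, 0, 0, 0, 0, 0]; [0, 0, 0, 0, 0, 0, 0, 0, 0]] (rows listed top to bottom)


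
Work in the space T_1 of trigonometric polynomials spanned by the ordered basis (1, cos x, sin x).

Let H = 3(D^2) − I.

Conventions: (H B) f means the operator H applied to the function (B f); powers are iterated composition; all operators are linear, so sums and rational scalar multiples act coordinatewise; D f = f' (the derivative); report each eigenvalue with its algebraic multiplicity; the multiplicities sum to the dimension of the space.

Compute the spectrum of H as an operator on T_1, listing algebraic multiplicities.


λ = -4 (multiplicity 2), λ = -1 (multiplicity 1)

image of 1: -1
image of cos x: -4cos x
image of sin x: -4sin x
the matrix is diagonal; its diagonal is (-1, -4, -4)
for a triangular matrix the eigenvalues are the diagonal entries, with algebraic multiplicity their repetition count


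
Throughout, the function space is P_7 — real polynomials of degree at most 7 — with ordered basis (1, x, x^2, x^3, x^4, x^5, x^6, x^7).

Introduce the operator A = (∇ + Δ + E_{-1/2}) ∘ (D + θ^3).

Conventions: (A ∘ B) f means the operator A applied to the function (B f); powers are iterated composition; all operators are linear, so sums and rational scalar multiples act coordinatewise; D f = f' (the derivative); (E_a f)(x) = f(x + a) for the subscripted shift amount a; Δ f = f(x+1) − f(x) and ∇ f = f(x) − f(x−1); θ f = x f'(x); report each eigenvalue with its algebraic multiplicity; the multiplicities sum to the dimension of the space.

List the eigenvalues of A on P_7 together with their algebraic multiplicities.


λ = 0 (multiplicity 1), λ = 1 (multiplicity 1), λ = 8 (multiplicity 1), λ = 27 (multiplicity 1), λ = 64 (multiplicity 1), λ = 125 (multiplicity 1), λ = 216 (multiplicity 1), λ = 343 (multiplicity 1)

image of 1: 0
image of x: x + 5/2
image of x^2: 8x^2 + 26x + 5
image of x^3: 27x^3 + (249/2)x^2 + (117/4)x + 411/8
image of x^4: 64x^4 + 388x^3 + 114x^2 + 483x + 23/2
image of x^5: 125x^5 + (1885/2)x^4 + (685/2)x^3 + (9405/4)x^2 + (1225/16)x + 7885/32
image of x^6: 216x^6 + 1950x^5 + 855x^4 + 8115x^3 + 315x^2 + (20427/8)x + 243/16
image of x^7: 343x^7 + (7217/2)x^6 + (7455/4)x^5 + (180285/8)x^4 + (16205/16)x^3 + (453999/32)x^2 + (7693/64)x + 87479/128
the matrix is upper triangular; its diagonal is (0, 1, 8, 27, 64, 125, 216, 343)
for a triangular matrix the eigenvalues are the diagonal entries, with algebraic multiplicity their repetition count
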